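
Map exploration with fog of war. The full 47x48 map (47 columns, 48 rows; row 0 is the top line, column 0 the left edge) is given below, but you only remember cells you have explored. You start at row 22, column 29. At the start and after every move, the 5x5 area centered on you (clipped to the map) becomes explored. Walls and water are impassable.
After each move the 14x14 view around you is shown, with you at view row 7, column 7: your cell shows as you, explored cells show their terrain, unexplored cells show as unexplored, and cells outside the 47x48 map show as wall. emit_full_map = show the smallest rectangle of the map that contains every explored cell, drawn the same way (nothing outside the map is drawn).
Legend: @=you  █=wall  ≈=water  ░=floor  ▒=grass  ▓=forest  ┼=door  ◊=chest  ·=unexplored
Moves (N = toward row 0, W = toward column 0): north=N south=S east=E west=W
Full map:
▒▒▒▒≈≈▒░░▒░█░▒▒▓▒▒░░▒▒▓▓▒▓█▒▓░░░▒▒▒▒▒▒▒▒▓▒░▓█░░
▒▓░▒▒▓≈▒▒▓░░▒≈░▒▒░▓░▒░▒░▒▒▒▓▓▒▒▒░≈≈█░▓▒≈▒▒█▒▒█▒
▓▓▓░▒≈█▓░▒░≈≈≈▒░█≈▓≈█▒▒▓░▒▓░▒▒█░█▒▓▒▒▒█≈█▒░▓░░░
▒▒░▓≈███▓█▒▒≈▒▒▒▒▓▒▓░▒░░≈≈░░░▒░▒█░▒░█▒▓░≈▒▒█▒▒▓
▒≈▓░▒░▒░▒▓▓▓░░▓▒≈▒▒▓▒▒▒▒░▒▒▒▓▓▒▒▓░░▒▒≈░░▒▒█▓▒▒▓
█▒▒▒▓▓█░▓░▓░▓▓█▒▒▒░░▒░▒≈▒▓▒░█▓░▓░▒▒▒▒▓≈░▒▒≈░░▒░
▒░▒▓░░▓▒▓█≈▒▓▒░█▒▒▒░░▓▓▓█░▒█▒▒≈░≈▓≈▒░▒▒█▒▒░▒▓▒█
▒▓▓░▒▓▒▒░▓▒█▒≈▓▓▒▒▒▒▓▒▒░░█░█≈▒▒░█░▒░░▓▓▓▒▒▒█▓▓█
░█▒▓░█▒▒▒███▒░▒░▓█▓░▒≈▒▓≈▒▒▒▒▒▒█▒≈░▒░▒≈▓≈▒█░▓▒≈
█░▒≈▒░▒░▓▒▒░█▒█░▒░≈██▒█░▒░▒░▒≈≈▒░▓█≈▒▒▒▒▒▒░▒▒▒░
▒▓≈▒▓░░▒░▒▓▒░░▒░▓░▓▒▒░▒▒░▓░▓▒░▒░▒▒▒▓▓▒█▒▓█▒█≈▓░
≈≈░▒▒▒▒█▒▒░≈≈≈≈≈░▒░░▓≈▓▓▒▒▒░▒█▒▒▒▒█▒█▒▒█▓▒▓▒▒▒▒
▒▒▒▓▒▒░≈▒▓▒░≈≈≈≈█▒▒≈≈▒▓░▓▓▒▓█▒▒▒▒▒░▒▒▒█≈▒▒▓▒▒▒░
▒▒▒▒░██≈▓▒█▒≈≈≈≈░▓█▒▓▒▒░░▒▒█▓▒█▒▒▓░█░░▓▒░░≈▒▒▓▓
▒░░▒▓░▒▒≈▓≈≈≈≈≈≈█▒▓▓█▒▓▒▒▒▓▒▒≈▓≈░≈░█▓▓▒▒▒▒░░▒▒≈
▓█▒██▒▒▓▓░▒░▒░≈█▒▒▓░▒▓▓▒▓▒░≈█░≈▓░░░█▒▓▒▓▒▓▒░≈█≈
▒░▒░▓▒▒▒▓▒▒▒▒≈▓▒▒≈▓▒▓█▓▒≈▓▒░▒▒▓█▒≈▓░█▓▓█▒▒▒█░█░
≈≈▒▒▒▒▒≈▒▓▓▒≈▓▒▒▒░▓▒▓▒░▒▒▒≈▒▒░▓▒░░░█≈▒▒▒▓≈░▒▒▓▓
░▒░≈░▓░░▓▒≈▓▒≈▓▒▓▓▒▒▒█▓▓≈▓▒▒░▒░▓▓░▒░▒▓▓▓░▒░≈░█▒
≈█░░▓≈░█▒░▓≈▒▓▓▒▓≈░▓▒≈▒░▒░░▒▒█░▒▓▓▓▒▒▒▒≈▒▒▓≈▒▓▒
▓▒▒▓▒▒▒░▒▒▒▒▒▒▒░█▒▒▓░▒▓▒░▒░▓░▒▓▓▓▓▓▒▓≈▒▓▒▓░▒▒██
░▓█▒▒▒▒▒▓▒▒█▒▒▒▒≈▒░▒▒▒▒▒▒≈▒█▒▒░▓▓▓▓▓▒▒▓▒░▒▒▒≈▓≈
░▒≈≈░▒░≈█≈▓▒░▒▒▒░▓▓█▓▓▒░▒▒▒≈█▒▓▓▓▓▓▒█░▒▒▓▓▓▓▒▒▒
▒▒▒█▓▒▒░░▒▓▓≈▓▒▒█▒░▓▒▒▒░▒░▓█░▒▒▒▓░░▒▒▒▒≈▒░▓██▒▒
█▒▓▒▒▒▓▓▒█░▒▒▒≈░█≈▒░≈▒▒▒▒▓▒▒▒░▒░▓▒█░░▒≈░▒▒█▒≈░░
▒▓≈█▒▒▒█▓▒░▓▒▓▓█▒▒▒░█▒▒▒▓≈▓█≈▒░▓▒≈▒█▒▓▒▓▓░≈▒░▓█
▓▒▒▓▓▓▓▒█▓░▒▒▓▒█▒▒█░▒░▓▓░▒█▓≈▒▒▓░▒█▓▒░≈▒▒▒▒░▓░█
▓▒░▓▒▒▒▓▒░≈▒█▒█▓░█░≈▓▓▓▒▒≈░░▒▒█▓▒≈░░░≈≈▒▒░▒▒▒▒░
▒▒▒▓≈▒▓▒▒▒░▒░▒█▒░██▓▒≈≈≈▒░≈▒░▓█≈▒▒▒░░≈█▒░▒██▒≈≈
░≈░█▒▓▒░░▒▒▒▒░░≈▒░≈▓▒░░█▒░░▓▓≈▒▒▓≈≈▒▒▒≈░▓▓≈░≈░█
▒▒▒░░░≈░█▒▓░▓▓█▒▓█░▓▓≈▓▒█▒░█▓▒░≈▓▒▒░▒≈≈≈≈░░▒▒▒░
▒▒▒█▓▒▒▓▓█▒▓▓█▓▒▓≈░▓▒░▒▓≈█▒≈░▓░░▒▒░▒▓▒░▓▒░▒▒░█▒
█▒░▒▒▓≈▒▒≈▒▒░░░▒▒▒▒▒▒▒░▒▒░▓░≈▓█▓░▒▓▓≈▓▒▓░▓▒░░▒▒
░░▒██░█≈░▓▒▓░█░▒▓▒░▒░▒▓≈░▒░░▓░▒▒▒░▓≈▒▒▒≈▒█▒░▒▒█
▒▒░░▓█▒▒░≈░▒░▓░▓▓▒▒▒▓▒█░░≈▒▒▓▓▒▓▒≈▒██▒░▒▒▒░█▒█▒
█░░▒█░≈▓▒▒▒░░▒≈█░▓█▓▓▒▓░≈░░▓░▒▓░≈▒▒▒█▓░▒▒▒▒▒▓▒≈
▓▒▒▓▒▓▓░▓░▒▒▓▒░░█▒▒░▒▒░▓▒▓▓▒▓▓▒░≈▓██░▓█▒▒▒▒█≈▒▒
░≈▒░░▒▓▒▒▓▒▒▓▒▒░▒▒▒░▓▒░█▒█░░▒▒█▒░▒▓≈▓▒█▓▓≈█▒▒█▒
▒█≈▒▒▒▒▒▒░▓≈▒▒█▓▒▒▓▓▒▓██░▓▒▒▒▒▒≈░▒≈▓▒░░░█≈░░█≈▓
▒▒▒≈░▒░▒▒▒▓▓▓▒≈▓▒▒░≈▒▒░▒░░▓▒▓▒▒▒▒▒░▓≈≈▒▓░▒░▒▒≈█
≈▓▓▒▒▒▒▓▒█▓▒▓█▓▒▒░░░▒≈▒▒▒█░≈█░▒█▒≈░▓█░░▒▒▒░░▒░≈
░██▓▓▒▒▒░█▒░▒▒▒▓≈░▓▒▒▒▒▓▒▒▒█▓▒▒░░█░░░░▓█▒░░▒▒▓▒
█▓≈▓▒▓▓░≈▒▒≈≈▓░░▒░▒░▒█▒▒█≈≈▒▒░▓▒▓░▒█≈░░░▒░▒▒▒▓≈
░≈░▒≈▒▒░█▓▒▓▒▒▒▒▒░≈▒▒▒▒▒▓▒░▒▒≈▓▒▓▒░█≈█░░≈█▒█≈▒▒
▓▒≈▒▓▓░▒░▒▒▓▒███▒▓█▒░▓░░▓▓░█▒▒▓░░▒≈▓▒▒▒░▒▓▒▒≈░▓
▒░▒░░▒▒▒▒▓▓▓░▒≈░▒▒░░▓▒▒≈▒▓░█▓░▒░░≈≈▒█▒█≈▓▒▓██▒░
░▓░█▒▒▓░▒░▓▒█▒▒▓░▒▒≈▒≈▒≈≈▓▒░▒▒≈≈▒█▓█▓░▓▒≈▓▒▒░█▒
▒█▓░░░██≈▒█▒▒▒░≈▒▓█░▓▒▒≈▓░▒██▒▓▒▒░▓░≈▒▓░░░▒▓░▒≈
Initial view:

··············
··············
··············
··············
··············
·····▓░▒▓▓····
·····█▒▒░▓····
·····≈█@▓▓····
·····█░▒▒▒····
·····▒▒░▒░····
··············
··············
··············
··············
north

··············
··············
··············
··············
··············
·····▒▒█░▒····
·····▓░▒▓▓····
·····█▒@░▓····
·····≈█▒▓▓····
·····█░▒▒▒····
·····▒▒░▒░····
··············
··············
··············

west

··············
··············
··············
··············
··············
·····░▒▒█░▒···
·····░▓░▒▓▓···
·····▒█@▒░▓···
·····▒≈█▒▓▓···
·····▓█░▒▒▒···
······▒▒░▒░···
··············
··············
··············

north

··············
··············
··············
··············
··············
·····▒▒░▒░····
·····░▒▒█░▒···
·····░▓@▒▓▓···
·····▒█▒▒░▓···
·····▒≈█▒▓▓···
·····▓█░▒▒▒···
······▒▒░▒░···
··············
··············

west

··············
··············
··············
··············
··············
·····▓▒▒░▒░···
·····░░▒▒█░▒··
·····▒░@░▒▓▓··
·····≈▒█▒▒░▓··
·····▒▒≈█▒▓▓··
······▓█░▒▒▒··
·······▒▒░▒░··
··············
··············

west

··············
··············
··············
··············
··············
·····≈▓▒▒░▒░··
·····▒░░▒▒█░▒·
·····░▒@▓░▒▓▓·
·····▒≈▒█▒▒░▓·
·····▒▒▒≈█▒▓▓·
·······▓█░▒▒▒·
········▒▒░▒░·
··············
··············

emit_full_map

≈▓▒▒░▒░·
▒░░▒▒█░▒
░▒@▓░▒▓▓
▒≈▒█▒▒░▓
▒▒▒≈█▒▓▓
··▓█░▒▒▒
···▒▒░▒░

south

··············
··············
··············
··············
·····≈▓▒▒░▒░··
·····▒░░▒▒█░▒·
·····░▒░▓░▒▓▓·
·····▒≈@█▒▒░▓·
·····▒▒▒≈█▒▓▓·
·····▒░▓█░▒▒▒·
········▒▒░▒░·
··············
··············
··············

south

··············
··············
··············
·····≈▓▒▒░▒░··
·····▒░░▒▒█░▒·
·····░▒░▓░▒▓▓·
·····▒≈▒█▒▒░▓·
·····▒▒@≈█▒▓▓·
·····▒░▓█░▒▒▒·
·····▒▓▒▒▒░▒░·
··············
··············
··············
··············

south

··············
··············
·····≈▓▒▒░▒░··
·····▒░░▒▒█░▒·
·····░▒░▓░▒▓▓·
·····▒≈▒█▒▒░▓·
·····▒▒▒≈█▒▓▓·
·····▒░@█░▒▒▒·
·····▒▓▒▒▒░▒░·
·····▓≈▓█≈····
··············
··············
··············
··············

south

··············
·····≈▓▒▒░▒░··
·····▒░░▒▒█░▒·
·····░▒░▓░▒▓▓·
·····▒≈▒█▒▒░▓·
·····▒▒▒≈█▒▓▓·
·····▒░▓█░▒▒▒·
·····▒▓@▒▒░▒░·
·····▓≈▓█≈····
·····░▒█▓≈····
··············
··············
··············
··············

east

··············
····≈▓▒▒░▒░···
····▒░░▒▒█░▒··
····░▒░▓░▒▓▓··
····▒≈▒█▒▒░▓··
····▒▒▒≈█▒▓▓··
····▒░▓█░▒▒▒··
····▒▓▒@▒░▒░··
····▓≈▓█≈▒····
····░▒█▓≈▒····
··············
··············
··············
··············

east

··············
···≈▓▒▒░▒░····
···▒░░▒▒█░▒···
···░▒░▓░▒▓▓···
···▒≈▒█▒▒░▓···
···▒▒▒≈█▒▓▓···
···▒░▓█░▒▒▒···
···▒▓▒▒@░▒░···
···▓≈▓█≈▒░····
···░▒█▓≈▒▒····
··············
··············
··············
··············

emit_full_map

≈▓▒▒░▒░·
▒░░▒▒█░▒
░▒░▓░▒▓▓
▒≈▒█▒▒░▓
▒▒▒≈█▒▓▓
▒░▓█░▒▒▒
▒▓▒▒@░▒░
▓≈▓█≈▒░·
░▒█▓≈▒▒·

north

··············
··············
···≈▓▒▒░▒░····
···▒░░▒▒█░▒···
···░▒░▓░▒▓▓···
···▒≈▒█▒▒░▓···
···▒▒▒≈█▒▓▓···
···▒░▓█@▒▒▒···
···▒▓▒▒▒░▒░···
···▓≈▓█≈▒░····
···░▒█▓≈▒▒····
··············
··············
··············

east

··············
··············
··≈▓▒▒░▒░·····
··▒░░▒▒█░▒····
··░▒░▓░▒▓▓····
··▒≈▒█▒▒░▓····
··▒▒▒≈█▒▓▓····
··▒░▓█░@▒▒····
··▒▓▒▒▒░▒░····
··▓≈▓█≈▒░▓····
··░▒█▓≈▒▒·····
··············
··············
··············

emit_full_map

≈▓▒▒░▒░·
▒░░▒▒█░▒
░▒░▓░▒▓▓
▒≈▒█▒▒░▓
▒▒▒≈█▒▓▓
▒░▓█░@▒▒
▒▓▒▒▒░▒░
▓≈▓█≈▒░▓
░▒█▓≈▒▒·


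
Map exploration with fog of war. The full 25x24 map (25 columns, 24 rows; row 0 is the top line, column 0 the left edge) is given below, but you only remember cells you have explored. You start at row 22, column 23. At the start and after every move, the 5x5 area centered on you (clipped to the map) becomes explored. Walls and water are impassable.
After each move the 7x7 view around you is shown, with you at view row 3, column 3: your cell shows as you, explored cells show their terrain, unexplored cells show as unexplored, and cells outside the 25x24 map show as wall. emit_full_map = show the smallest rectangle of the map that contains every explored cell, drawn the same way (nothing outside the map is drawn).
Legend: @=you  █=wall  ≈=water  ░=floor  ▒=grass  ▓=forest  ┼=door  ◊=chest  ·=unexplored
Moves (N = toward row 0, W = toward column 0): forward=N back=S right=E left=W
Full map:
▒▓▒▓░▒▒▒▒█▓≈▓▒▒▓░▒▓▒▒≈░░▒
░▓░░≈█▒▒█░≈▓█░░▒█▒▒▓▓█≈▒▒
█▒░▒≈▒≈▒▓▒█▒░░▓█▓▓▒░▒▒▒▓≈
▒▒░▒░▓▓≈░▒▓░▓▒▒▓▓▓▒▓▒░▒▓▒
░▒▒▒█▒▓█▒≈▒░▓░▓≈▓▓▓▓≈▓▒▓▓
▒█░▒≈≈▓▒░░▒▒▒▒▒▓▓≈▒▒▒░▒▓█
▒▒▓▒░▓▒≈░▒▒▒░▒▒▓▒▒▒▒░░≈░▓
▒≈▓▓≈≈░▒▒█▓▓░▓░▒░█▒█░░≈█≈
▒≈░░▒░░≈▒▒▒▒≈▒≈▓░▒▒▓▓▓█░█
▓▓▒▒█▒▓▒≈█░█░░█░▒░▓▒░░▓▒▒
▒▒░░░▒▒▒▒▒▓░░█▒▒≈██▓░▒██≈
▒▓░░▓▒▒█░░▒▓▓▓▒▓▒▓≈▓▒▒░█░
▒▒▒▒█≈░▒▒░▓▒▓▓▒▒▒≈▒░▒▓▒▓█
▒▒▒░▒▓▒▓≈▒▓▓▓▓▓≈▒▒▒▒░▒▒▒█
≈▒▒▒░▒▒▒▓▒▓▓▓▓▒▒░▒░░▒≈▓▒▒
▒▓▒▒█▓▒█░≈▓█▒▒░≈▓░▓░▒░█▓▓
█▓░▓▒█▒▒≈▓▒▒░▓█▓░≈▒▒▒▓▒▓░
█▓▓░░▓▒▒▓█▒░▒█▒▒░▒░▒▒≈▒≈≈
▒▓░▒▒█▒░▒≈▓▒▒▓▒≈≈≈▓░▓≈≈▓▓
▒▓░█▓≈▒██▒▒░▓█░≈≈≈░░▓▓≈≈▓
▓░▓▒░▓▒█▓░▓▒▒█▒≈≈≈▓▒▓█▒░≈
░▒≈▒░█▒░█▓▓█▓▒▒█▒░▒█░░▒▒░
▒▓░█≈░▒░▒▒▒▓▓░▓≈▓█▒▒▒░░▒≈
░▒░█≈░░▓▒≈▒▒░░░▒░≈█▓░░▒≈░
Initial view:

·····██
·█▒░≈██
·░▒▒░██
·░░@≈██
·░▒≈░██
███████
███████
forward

·····██
·▓≈≈▓██
·█▒░≈██
·░▒@░██
·░░▒≈██
·░▒≈░██
███████

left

······█
·▓▓≈≈▓█
·▓█▒░≈█
·░░@▒░█
·▒░░▒≈█
·░░▒≈░█
███████

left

·······
·░▓▓≈≈▓
·▒▓█▒░≈
·█░@▒▒░
·▒▒░░▒≈
·▓░░▒≈░
███████

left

·······
·░░▓▓≈≈
·▓▒▓█▒░
·▒█@░▒▒
·▒▒▒░░▒
·█▓░░▒≈
███████

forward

·······
·▓░▓≈≈·
·░░▓▓≈≈
·▓▒@█▒░
·▒█░░▒▒
·▒▒▒░░▒
·█▓░░▒≈

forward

·······
·░▒▒≈▒·
·▓░▓≈≈·
·░░@▓≈≈
·▓▒▓█▒░
·▒█░░▒▒
·▒▒▒░░▒

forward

·······
·▒▒▒▓▒·
·░▒▒≈▒·
·▓░@≈≈·
·░░▓▓≈≈
·▓▒▓█▒░
·▒█░░▒▒

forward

·······
·▓░▒░█·
·▒▒▒▓▒·
·░▒@≈▒·
·▓░▓≈≈·
·░░▓▓≈≈
·▓▒▓█▒░

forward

·······
·░░▒≈▓·
·▓░▒░█·
·▒▒@▓▒·
·░▒▒≈▒·
·▓░▓≈≈·
·░░▓▓≈≈

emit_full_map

░░▒≈▓··
▓░▒░█··
▒▒@▓▒··
░▒▒≈▒··
▓░▓≈≈··
░░▓▓≈≈▓
▓▒▓█▒░≈
▒█░░▒▒░
▒▒▒░░▒≈
█▓░░▒≈░

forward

·······
·▒▒░▒▒·
·░░▒≈▓·
·▓░@░█·
·▒▒▒▓▒·
·░▒▒≈▒·
·▓░▓≈≈·

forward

·······
·▒░▒▓▒·
·▒▒░▒▒·
·░░@≈▓·
·▓░▒░█·
·▒▒▒▓▒·
·░▒▒≈▒·

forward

·······
·≈▓▒▒░·
·▒░▒▓▒·
·▒▒@▒▒·
·░░▒≈▓·
·▓░▒░█·
·▒▒▒▓▒·

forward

·······
·█▓░▒█·
·≈▓▒▒░·
·▒░@▓▒·
·▒▒░▒▒·
·░░▒≈▓·
·▓░▒░█·

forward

·······
·▓▒░░▓·
·█▓░▒█·
·≈▓@▒░·
·▒░▒▓▒·
·▒▒░▒▒·
·░░▒≈▓·

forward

·······
·▒▓▓▓█·
·▓▒░░▓·
·█▓@▒█·
·≈▓▒▒░·
·▒░▒▓▒·
·▒▒░▒▒·

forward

·······
·▒█░░≈·
·▒▓▓▓█·
·▓▒@░▓·
·█▓░▒█·
·≈▓▒▒░·
·▒░▒▓▒·

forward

·······
·▒▒░░≈·
·▒█░░≈·
·▒▓@▓█·
·▓▒░░▓·
·█▓░▒█·
·≈▓▒▒░·

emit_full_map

▒▒░░≈··
▒█░░≈··
▒▓@▓█··
▓▒░░▓··
█▓░▒█··
≈▓▒▒░··
▒░▒▓▒··
▒▒░▒▒··
░░▒≈▓··
▓░▒░█··
▒▒▒▓▒··
░▒▒≈▒··
▓░▓≈≈··
░░▓▓≈≈▓
▓▒▓█▒░≈
▒█░░▒▒░
▒▒▒░░▒≈
█▓░░▒≈░

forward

·······
·▒▒▒░▒·
·▒▒░░≈·
·▒█@░≈·
·▒▓▓▓█·
·▓▒░░▓·
·█▓░▒█·

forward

·······
·▓▓≈▓▒·
·▒▒▒░▒·
·▒▒@░≈·
·▒█░░≈·
·▒▓▓▓█·
·▓▒░░▓·

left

·······
·▓▓▓≈▓▒
·≈▒▒▒░▒
·▒▒@░░≈
·█▒█░░≈
·▒▒▓▓▓█
··▓▒░░▓

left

·······
·▓▓▓▓≈▓
·▓≈▒▒▒░
·▒▒@▒░░
·░█▒█░░
·░▒▒▓▓▓
···▓▒░░

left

·······
·≈▓▓▓▓≈
·▓▓≈▒▒▒
·▓▒@▒▒░
·▒░█▒█░
·▓░▒▒▓▓
····▓▒░

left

·······
·▓≈▓▓▓▓
·▒▓▓≈▒▒
·▒▓@▒▒▒
·░▒░█▒█
·≈▓░▒▒▓
·····▓▒

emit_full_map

▓≈▓▓▓▓≈▓▒··
▒▓▓≈▒▒▒░▒··
▒▓@▒▒▒░░≈··
░▒░█▒█░░≈··
≈▓░▒▒▓▓▓█··
····▓▒░░▓··
····█▓░▒█··
····≈▓▒▒░··
····▒░▒▓▒··
····▒▒░▒▒··
····░░▒≈▓··
····▓░▒░█··
····▒▒▒▓▒··
····░▒▒≈▒··
····▓░▓≈≈··
····░░▓▓≈≈▓
····▓▒▓█▒░≈
····▒█░░▒▒░
····▒▒▒░░▒≈
····█▓░░▒≈░

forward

·······
·▒▓▓▓▒·
·▓≈▓▓▓▓
·▒▓@≈▒▒
·▒▓▒▒▒▒
·░▒░█▒█
·≈▓░▒▒▓

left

·······
·▒▒▓▓▓▒
·░▓≈▓▓▓
·▒▒@▓≈▒
·▒▒▓▒▒▒
·▓░▒░█▒
··≈▓░▒▒

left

·······
·▓▒▒▓▓▓
·▓░▓≈▓▓
·▒▒@▓▓≈
·░▒▒▓▒▒
·░▓░▒░█
···≈▓░▒

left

·······
·░▓▒▒▓▓
·░▓░▓≈▓
·▒▒@▒▓▓
·▒░▒▒▓▒
·▓░▓░▒░
····≈▓░

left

·······
·▓░▓▒▒▓
·▒░▓░▓≈
·▒▒@▒▒▓
·▒▒░▒▒▓
·▓▓░▓░▒
·····≈▓

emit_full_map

▓░▓▒▒▓▓▓▒······
▒░▓░▓≈▓▓▓▓≈▓▒··
▒▒@▒▒▓▓≈▒▒▒░▒··
▒▒░▒▒▓▒▒▒▒░░≈··
▓▓░▓░▒░█▒█░░≈··
····≈▓░▒▒▓▓▓█··
········▓▒░░▓··
········█▓░▒█··
········≈▓▒▒░··
········▒░▒▓▒··
········▒▒░▒▒··
········░░▒≈▓··
········▓░▒░█··
········▒▒▒▓▒··
········░▒▒≈▒··
········▓░▓≈≈··
········░░▓▓≈≈▓
········▓▒▓█▒░≈
········▒█░░▒▒░
········▒▒▒░░▒≈
········█▓░░▒≈░

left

·······
·▒▓░▓▒▒
·≈▒░▓░▓
·░▒@▒▒▒
·▒▒▒░▒▒
·█▓▓░▓░
······≈

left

·······
·░▒▓░▓▒
·▒≈▒░▓░
·░░@▒▒▒
·░▒▒▒░▒
·▒█▓▓░▓
·······

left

·······
·≈░▒▓░▓
·█▒≈▒░▓
·▒░@▒▒▒
·≈░▒▒▒░
·▒▒█▓▓░
·······

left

·······
·▓≈░▒▓░
·▓█▒≈▒░
·▓▒@░▒▒
·▒≈░▒▒▒
·░▒▒█▓▓
·······

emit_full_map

▓≈░▒▓░▓▒▒▓▓▓▒······
▓█▒≈▒░▓░▓≈▓▓▓▓≈▓▒··
▓▒@░▒▒▒▒▒▓▓≈▒▒▒░▒··
▒≈░▒▒▒░▒▒▓▒▒▒▒░░≈··
░▒▒█▓▓░▓░▒░█▒█░░≈··
········≈▓░▒▒▓▓▓█··
············▓▒░░▓··
············█▓░▒█··
············≈▓▒▒░··
············▒░▒▓▒··
············▒▒░▒▒··
············░░▒≈▓··
············▓░▒░█··
············▒▒▒▓▒··
············░▒▒≈▒··
············▓░▓≈≈··
············░░▓▓≈≈▓
············▓▒▓█▒░≈
············▒█░░▒▒░
············▒▒▒░░▒≈
············█▓░░▒≈░

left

·······
·▓▓≈░▒▓
·▒▓█▒≈▒
·≈▓@░░▒
·▓▒≈░▒▒
·≈░▒▒█▓
·······

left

·······
·░▓▓≈░▒
·█▒▓█▒≈
·≈≈@▒░░
·░▓▒≈░▒
·≈≈░▒▒█
·······

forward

·······
·≈▒≈▒▓·
·░▓▓≈░▒
·█▒@█▒≈
·≈≈▓▒░░
·░▓▒≈░▒
·≈≈░▒▒█

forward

·······
·≈█▒▒█·
·≈▒≈▒▓·
·░▓@≈░▒
·█▒▓█▒≈
·≈≈▓▒░░
·░▓▒≈░▒

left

·······
·░≈█▒▒█
·▒≈▒≈▒▓
·▒░@▓≈░
·▒█▒▓█▒
·▒≈≈▓▒░
··░▓▒≈░

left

·······
·░░≈█▒▒
·░▒≈▒≈▒
·░▒@▓▓≈
·▒▒█▒▓█
·░▒≈≈▓▒
···░▓▒≈

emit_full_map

░░≈█▒▒█················
░▒≈▒≈▒▓················
░▒@▓▓≈░▒▓░▓▒▒▓▓▓▒······
▒▒█▒▓█▒≈▒░▓░▓≈▓▓▓▓≈▓▒··
░▒≈≈▓▒░░▒▒▒▒▒▓▓≈▒▒▒░▒··
··░▓▒≈░▒▒▒░▒▒▓▒▒▒▒░░≈··
··≈≈░▒▒█▓▓░▓░▒░█▒█░░≈··
············≈▓░▒▒▓▓▓█··
················▓▒░░▓··
················█▓░▒█··
················≈▓▒▒░··
················▒░▒▓▒··
················▒▒░▒▒··
················░░▒≈▓··
················▓░▒░█··
················▒▒▒▓▒··
················░▒▒≈▒··
················▓░▓≈≈··
················░░▓▓≈≈▓
················▓▒▓█▒░≈
················▒█░░▒▒░
················▒▒▒░░▒≈
················█▓░░▒≈░


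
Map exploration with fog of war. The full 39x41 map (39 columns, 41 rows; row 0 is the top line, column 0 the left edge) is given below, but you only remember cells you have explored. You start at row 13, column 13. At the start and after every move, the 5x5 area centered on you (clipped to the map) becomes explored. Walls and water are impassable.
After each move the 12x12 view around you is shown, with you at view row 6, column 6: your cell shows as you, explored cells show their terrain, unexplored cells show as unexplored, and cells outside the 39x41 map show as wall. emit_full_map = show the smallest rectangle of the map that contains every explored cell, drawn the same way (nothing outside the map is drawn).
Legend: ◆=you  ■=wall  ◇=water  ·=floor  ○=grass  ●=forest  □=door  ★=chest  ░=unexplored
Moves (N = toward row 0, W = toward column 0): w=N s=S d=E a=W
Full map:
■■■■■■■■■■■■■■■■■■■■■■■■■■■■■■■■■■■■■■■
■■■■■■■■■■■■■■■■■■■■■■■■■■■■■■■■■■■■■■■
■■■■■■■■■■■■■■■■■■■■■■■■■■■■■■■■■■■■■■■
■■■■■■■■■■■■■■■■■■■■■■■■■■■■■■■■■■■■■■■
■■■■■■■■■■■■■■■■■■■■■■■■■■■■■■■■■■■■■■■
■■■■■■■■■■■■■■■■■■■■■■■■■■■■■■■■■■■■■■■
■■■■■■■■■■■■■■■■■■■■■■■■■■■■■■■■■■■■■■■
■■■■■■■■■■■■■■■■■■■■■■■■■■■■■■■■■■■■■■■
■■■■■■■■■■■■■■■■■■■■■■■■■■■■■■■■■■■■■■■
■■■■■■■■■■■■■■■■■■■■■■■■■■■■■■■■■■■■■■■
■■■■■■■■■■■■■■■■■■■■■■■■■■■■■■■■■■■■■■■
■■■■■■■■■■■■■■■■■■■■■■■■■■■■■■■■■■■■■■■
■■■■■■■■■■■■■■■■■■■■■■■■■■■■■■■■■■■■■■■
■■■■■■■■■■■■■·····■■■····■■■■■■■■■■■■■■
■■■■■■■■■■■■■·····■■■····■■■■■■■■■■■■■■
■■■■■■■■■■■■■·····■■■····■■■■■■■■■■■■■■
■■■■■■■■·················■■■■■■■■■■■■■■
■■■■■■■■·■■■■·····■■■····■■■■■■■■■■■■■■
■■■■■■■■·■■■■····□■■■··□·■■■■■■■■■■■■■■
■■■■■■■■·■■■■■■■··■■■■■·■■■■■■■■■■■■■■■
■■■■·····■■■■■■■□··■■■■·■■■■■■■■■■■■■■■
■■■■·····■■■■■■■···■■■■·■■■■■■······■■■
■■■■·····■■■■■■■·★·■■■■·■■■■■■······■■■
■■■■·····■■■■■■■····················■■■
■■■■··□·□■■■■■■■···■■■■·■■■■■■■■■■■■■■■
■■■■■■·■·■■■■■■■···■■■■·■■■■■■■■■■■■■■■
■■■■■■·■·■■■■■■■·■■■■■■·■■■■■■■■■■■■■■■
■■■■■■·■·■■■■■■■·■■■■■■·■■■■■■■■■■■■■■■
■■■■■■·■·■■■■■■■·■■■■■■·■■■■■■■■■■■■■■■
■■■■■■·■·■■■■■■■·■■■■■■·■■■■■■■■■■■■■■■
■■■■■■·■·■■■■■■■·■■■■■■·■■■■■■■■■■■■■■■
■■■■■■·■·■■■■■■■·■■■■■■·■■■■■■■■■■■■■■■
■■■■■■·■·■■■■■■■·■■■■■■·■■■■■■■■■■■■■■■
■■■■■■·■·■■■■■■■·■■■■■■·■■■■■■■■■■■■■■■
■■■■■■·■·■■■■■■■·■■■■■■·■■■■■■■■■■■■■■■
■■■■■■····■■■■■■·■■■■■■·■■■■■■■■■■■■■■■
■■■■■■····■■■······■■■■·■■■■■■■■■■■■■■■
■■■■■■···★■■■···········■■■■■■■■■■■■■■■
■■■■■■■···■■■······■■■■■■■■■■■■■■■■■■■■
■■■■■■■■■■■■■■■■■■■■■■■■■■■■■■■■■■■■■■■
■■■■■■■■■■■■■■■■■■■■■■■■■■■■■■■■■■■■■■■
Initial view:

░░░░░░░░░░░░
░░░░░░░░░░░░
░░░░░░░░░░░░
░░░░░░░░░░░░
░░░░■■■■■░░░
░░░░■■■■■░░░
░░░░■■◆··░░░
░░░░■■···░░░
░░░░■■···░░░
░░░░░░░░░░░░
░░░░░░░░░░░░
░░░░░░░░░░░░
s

░░░░░░░░░░░░
░░░░░░░░░░░░
░░░░░░░░░░░░
░░░░■■■■■░░░
░░░░■■■■■░░░
░░░░■■···░░░
░░░░■■◆··░░░
░░░░■■···░░░
░░░░·····░░░
░░░░░░░░░░░░
░░░░░░░░░░░░
░░░░░░░░░░░░

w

░░░░░░░░░░░░
░░░░░░░░░░░░
░░░░░░░░░░░░
░░░░░░░░░░░░
░░░░■■■■■░░░
░░░░■■■■■░░░
░░░░■■◆··░░░
░░░░■■···░░░
░░░░■■···░░░
░░░░·····░░░
░░░░░░░░░░░░
░░░░░░░░░░░░

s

░░░░░░░░░░░░
░░░░░░░░░░░░
░░░░░░░░░░░░
░░░░■■■■■░░░
░░░░■■■■■░░░
░░░░■■···░░░
░░░░■■◆··░░░
░░░░■■···░░░
░░░░·····░░░
░░░░░░░░░░░░
░░░░░░░░░░░░
░░░░░░░░░░░░

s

░░░░░░░░░░░░
░░░░░░░░░░░░
░░░░■■■■■░░░
░░░░■■■■■░░░
░░░░■■···░░░
░░░░■■···░░░
░░░░■■◆··░░░
░░░░·····░░░
░░░░■■···░░░
░░░░░░░░░░░░
░░░░░░░░░░░░
░░░░░░░░░░░░

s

░░░░░░░░░░░░
░░░░■■■■■░░░
░░░░■■■■■░░░
░░░░■■···░░░
░░░░■■···░░░
░░░░■■···░░░
░░░░··◆··░░░
░░░░■■···░░░
░░░░■■···░░░
░░░░░░░░░░░░
░░░░░░░░░░░░
░░░░░░░░░░░░

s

░░░░■■■■■░░░
░░░░■■■■■░░░
░░░░■■···░░░
░░░░■■···░░░
░░░░■■···░░░
░░░░·····░░░
░░░░■■◆··░░░
░░░░■■···░░░
░░░░■■■■■░░░
░░░░░░░░░░░░
░░░░░░░░░░░░
░░░░░░░░░░░░

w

░░░░░░░░░░░░
░░░░■■■■■░░░
░░░░■■■■■░░░
░░░░■■···░░░
░░░░■■···░░░
░░░░■■···░░░
░░░░··◆··░░░
░░░░■■···░░░
░░░░■■···░░░
░░░░■■■■■░░░
░░░░░░░░░░░░
░░░░░░░░░░░░

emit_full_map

■■■■■
■■■■■
■■···
■■···
■■···
··◆··
■■···
■■···
■■■■■

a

░░░░░░░░░░░░
░░░░░■■■■■░░
░░░░░■■■■■░░
░░░░░■■···░░
░░░░■■■···░░
░░░░■■■···░░
░░░░··◆···░░
░░░░■■■···░░
░░░░■■■···░░
░░░░░■■■■■░░
░░░░░░░░░░░░
░░░░░░░░░░░░

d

░░░░░░░░░░░░
░░░░■■■■■░░░
░░░░■■■■■░░░
░░░░■■···░░░
░░░■■■···░░░
░░░■■■···░░░
░░░···◆··░░░
░░░■■■···░░░
░░░■■■···░░░
░░░░■■■■■░░░
░░░░░░░░░░░░
░░░░░░░░░░░░

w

░░░░░░░░░░░░
░░░░░░░░░░░░
░░░░■■■■■░░░
░░░░■■■■■░░░
░░░░■■···░░░
░░░■■■···░░░
░░░■■■◆··░░░
░░░······░░░
░░░■■■···░░░
░░░■■■···░░░
░░░░■■■■■░░░
░░░░░░░░░░░░

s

░░░░░░░░░░░░
░░░░■■■■■░░░
░░░░■■■■■░░░
░░░░■■···░░░
░░░■■■···░░░
░░░■■■···░░░
░░░···◆··░░░
░░░■■■···░░░
░░░■■■···░░░
░░░░■■■■■░░░
░░░░░░░░░░░░
░░░░░░░░░░░░

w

░░░░░░░░░░░░
░░░░░░░░░░░░
░░░░■■■■■░░░
░░░░■■■■■░░░
░░░░■■···░░░
░░░■■■···░░░
░░░■■■◆··░░░
░░░······░░░
░░░■■■···░░░
░░░■■■···░░░
░░░░■■■■■░░░
░░░░░░░░░░░░


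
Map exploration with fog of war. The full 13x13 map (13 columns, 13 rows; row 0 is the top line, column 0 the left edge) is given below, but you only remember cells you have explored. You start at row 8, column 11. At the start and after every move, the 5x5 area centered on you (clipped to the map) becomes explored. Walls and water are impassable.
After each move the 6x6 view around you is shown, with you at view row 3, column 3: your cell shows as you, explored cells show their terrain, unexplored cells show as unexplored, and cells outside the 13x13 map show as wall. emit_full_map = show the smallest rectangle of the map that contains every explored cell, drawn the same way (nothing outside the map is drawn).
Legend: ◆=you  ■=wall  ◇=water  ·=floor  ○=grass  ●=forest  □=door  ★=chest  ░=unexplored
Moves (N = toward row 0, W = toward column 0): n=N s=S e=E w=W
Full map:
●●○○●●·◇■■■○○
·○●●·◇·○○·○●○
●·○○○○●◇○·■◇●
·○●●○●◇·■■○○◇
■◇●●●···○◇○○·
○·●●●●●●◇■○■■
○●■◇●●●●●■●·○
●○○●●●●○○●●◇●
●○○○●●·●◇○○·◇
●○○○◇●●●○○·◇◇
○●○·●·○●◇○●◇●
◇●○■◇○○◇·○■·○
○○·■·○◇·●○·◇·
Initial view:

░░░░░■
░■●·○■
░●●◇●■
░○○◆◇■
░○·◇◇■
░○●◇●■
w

░░░░░░
░●■●·○
░○●●◇●
░◇○◆·◇
░○○·◇◇
░◇○●◇●

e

░░░░░■
●■●·○■
○●●◇●■
◇○○◆◇■
○○·◇◇■
◇○●◇●■

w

░░░░░░
░●■●·○
░○●●◇●
░◇○◆·◇
░○○·◇◇
░◇○●◇●

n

░░░░░░
░◇■○■■
░●■●·○
░○●◆◇●
░◇○○·◇
░○○·◇◇

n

░░░░░░
░○◇○○·
░◇■○■■
░●■◆·○
░○●●◇●
░◇○○·◇

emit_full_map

○◇○○·
◇■○■■
●■◆·○
○●●◇●
◇○○·◇
○○·◇◇
◇○●◇●

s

░○◇○○·
░◇■○■■
░●■●·○
░○●◆◇●
░◇○○·◇
░○○·◇◇

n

░░░░░░
░○◇○○·
░◇■○■■
░●■◆·○
░○●●◇●
░◇○○·◇

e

░░░░░■
○◇○○·■
◇■○■■■
●■●◆○■
○●●◇●■
◇○○·◇■

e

░░░░■■
◇○○·■■
■○■■■■
■●·◆■■
●●◇●■■
○○·◇■■

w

░░░░░■
○◇○○·■
◇■○■■■
●■●◆○■
○●●◇●■
◇○○·◇■

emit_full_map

○◇○○·
◇■○■■
●■●◆○
○●●◇●
◇○○·◇
○○·◇◇
◇○●◇●

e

░░░░■■
◇○○·■■
■○■■■■
■●·◆■■
●●◇●■■
○○·◇■■

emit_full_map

○◇○○·
◇■○■■
●■●·◆
○●●◇●
◇○○·◇
○○·◇◇
◇○●◇●
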